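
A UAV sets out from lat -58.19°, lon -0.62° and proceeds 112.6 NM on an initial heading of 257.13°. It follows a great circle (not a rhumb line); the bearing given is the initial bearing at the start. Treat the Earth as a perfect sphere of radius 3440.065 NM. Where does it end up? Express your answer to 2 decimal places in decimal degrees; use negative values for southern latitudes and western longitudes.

δ = 112.6/3440.065 = 0.032732 rad (1.8754°).
Converting: φ₁ = -1.015607 rad, θ = 4.487765 rad.
Destination latitude: φ₂ = arcsin( sin φ₁ cos δ + cos φ₁ sin δ cos θ ) = arcsin(-0.853188) = -58.56°.
Then Δλ = atan2(-0.016817, 0.274425) = -0.061203 rad, from sin θ sin δ cos φ₁ over cos δ − sin φ₁ sin φ₂.
λ₂ = λ₁ + Δλ = -4.13°.

latitude -58.56°, longitude -4.13°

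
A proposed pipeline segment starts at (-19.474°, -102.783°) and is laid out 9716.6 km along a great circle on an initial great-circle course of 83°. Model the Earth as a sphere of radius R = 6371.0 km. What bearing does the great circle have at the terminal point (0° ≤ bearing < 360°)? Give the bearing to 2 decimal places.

The arc subtends δ = 9716.6/6371 = 1.525129 rad at the centre.
Start latitude φ₁ = -0.339885 rad; initial bearing θ = 1.448623 rad.
sin φ₂ = sin φ₁ cos δ + cos φ₁ sin δ cos θ = (-0.333379)(0.045651) + (0.942793)(0.998957)(0.121869) = 0.099559
φ₂ = asin(0.099559) = 0.099724 rad = 5.714°.
Δλ = atan2( sin θ sin δ cos φ₁ , cos δ − sin φ₁ sin φ₂ ) = atan2(0.934790, 0.078842) = 1.486654 rad = 85.179°.
λ₂ = -102.783° + 85.179° = -17.604°.
The forward bearing on arrival equals the back-azimuth from the destination plus 180°.
Back-azimuth from P₂ (5.71°, -17.60°) to P₁ (-19.47°, -102.78°), with Δλ' = λ₁ − λ₂ = -85.18°: atan2( sin Δλ' cos φ₁ , cos φ₂ sin φ₁ − sin φ₂ cos φ₁ cos Δλ' ) = 250.13°.
Final bearing = (250.13° + 180°) mod 360° = 70.13°.

final bearing 70.13°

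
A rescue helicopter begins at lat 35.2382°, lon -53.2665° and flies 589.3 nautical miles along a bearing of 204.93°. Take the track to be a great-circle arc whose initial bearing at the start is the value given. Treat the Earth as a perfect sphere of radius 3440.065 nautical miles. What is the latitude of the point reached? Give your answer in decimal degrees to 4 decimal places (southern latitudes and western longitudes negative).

latitude 26.2490°

The arc subtends δ = 589.3/3440.065 = 0.171305 rad at the centre.
Converting: φ₁ = 0.615023 rad, θ = 3.576703 rad.
Destination latitude: φ₂ = arcsin( sin φ₁ cos δ + cos φ₁ sin δ cos θ ) = arcsin(0.442273) = 26.2490°.
Δλ = atan2( sin θ sin δ cos φ₁ , cos δ − sin φ₁ sin φ₂ ) = atan2(-0.058688, 0.730182) = -0.080202 rad = -4.5952°.
Hence λ₂ = -53.2665° + -4.5952° = -57.8617°.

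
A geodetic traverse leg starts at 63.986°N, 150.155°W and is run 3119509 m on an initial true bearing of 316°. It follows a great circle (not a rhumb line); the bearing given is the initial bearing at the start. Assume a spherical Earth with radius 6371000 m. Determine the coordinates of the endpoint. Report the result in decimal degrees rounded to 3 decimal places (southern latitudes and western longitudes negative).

Angular distance δ = d/R = 3119509 / 6371000 = 0.489642 rad.
With φ₁ = 63.986° = 1.116766 rad and θ = 316° = 5.515240 rad:
Applying the spherical law of cosines for sides, sin φ₂ = sin φ₁ cos δ + cos φ₁ sin δ cos θ = 0.941473, so φ₂ = 70.300°.
Δλ = atan2( sin θ sin δ cos φ₁ , cos δ − sin φ₁ sin φ₂ ) = atan2(-0.143290, 0.036412) = -1.321951 rad = -75.742°.
λ₂ = -150.155° + -75.742° = -225.897°, normalized to (−180°, 180°] → 134.103°.

latitude 70.300°, longitude 134.103°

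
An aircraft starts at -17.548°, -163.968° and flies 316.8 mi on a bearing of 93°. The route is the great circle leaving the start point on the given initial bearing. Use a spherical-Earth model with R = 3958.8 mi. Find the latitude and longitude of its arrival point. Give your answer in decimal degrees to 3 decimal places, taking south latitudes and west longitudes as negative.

Central angle δ = d/R = 0.080024 rad.
Converting: φ₁ = -0.306270 rad, θ = 1.623156 rad.
Applying the spherical law of cosines for sides, sin φ₂ = sin φ₁ cos δ + cos φ₁ sin δ cos θ = -0.304529, so φ₂ = -17.730°.
Then Δλ = atan2(0.076114, 0.904983) = 0.083908 rad, from sin θ sin δ cos φ₁ over cos δ − sin φ₁ sin φ₂.
λ₂ = -163.968° + 4.808° = -159.160°.

latitude -17.730°, longitude -159.160°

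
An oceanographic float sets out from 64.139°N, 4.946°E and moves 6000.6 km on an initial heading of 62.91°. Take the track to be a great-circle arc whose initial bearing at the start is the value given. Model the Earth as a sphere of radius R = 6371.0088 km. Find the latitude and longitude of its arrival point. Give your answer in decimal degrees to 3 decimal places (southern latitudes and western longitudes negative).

The arc subtends δ = 6000.6/6371.0088 = 0.941860 rad at the centre.
Start latitude φ₁ = 1.119437 rad; initial bearing θ = 1.097987 rad.
sin φ₂ = sin φ₁ cos δ + cos φ₁ sin δ cos θ = (0.899855)(0.588285) + (0.436189)(0.808654)(0.455390) = 0.689999
φ₂ = asin(0.689999) = 0.761487 rad = 43.630°.
Then Δλ = atan2(0.314029, -0.032614) = 1.674282 rad, from sin θ sin δ cos φ₁ over cos δ − sin φ₁ sin φ₂.
λ₂ = λ₁ + Δλ = 100.875°.

latitude 43.630°, longitude 100.875°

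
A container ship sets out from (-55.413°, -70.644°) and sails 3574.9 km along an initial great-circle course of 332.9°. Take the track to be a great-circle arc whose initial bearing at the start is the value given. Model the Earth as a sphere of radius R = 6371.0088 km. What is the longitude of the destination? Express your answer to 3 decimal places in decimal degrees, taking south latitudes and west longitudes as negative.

Angular distance δ = d/R = 3574.9 / 6371.0088 = 0.561120 rad.
With φ₁ = -55.413° = -0.967139 rad and θ = 332.9° = 5.810201 rad:
sin φ₂ = sin φ₁ cos δ + cos φ₁ sin δ cos θ = (-0.823265)(0.846660) + (0.567657)(0.532135)(0.890213) = -0.428119
φ₂ = asin(-0.428119) = -0.442410 rad = -25.348°.
Then Δλ = atan2(-0.137606, 0.494204) = -0.271562 rad, from sin θ sin δ cos φ₁ over cos δ − sin φ₁ sin φ₂.
Hence λ₂ = -70.644° + -15.559° = -86.203°.

longitude -86.203°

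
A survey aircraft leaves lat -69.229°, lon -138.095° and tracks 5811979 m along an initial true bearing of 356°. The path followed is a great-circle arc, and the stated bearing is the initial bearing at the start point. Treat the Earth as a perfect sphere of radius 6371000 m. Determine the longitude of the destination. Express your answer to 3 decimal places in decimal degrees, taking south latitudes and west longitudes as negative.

Central angle δ = d/R = 0.912255 rad.
With φ₁ = -69.229° = -1.208274 rad and θ = 356° = 6.213372 rad:
Destination latitude: φ₂ = arcsin( sin φ₁ cos δ + cos φ₁ sin δ cos θ ) = arcsin(-0.292398) = -17.002°.
For the longitude increment, Δλ = atan2( sin θ sin δ cos φ₁, cos δ − sin φ₁ sin φ₂ ) = atan2(-0.019565, 0.338570) = -3.307°.
Hence λ₂ = -138.095° + -3.307° = -141.402°.

longitude -141.402°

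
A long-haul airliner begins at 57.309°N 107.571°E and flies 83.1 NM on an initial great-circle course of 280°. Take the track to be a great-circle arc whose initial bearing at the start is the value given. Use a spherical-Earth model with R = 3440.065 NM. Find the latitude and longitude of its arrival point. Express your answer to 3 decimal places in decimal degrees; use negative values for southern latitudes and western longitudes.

latitude 57.524°, longitude 105.032°

The arc subtends δ = 83.1/3440.065 = 0.024157 rad at the centre.
Converting: φ₁ = 1.000231 rad, θ = 4.886922 rad.
Applying the spherical law of cosines for sides, sin φ₂ = sin φ₁ cos δ + cos φ₁ sin δ cos θ = 0.843615, so φ₂ = 57.524°.
Then Δλ = atan2(-0.012848, 0.289725) = -0.044315 rad, from sin θ sin δ cos φ₁ over cos δ − sin φ₁ sin φ₂.
Hence λ₂ = 107.571° + -2.539° = 105.032°.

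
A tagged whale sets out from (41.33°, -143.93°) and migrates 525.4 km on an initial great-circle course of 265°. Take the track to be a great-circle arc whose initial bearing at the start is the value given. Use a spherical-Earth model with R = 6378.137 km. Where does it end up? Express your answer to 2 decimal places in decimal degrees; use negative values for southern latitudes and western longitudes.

δ = 525.4/6378.137 = 0.082375 rad (4.7197°).
With φ₁ = 41.33° = 0.721345 rad and θ = 265° = 4.625123 rad:
sin φ₂ = sin φ₁ cos δ + cos φ₁ sin δ cos θ = (0.660395)(0.996609) + (0.750918)(0.082282)(-0.087156) = 0.652770
φ₂ = asin(0.652770) = 0.711236 rad = 40.75°.
Then Δλ = atan2(-0.061552, 0.565523) = -0.108414 rad, from sin θ sin δ cos φ₁ over cos δ − sin φ₁ sin φ₂.
Hence λ₂ = -143.93° + -6.21° = -150.14°.

latitude 40.75°, longitude -150.14°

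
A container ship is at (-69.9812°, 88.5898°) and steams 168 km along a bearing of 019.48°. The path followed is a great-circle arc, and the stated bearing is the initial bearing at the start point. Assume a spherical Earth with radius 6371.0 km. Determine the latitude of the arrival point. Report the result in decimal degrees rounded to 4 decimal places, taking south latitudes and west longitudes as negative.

latitude -68.5511°

Central angle δ = d/R = 0.026369 rad.
With φ₁ = -69.9812° = -1.221402 rad and θ = 19.48° = 0.339990 rad:
Destination latitude: φ₂ = arcsin( sin φ₁ cos δ + cos φ₁ sin δ cos θ ) = arcsin(-0.930744) = -68.5511°.
Then Δλ = atan2(0.003010, 0.125143) = 0.024048 rad, from sin θ sin δ cos φ₁ over cos δ − sin φ₁ sin φ₂.
λ₂ = 88.5898° + 1.3778° = 89.9676°.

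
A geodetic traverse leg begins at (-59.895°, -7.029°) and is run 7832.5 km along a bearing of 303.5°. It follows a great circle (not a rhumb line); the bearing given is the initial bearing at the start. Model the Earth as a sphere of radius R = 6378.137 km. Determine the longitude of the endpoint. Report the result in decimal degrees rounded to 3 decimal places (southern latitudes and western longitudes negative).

longitude -58.817°

The arc subtends δ = 7832.5/6378.137 = 1.228023 rad at the centre.
Start latitude φ₁ = -1.045365 rad; initial bearing θ = 5.297074 rad.
Applying the spherical law of cosines for sides, sin φ₂ = sin φ₁ cos δ + cos φ₁ sin δ cos θ = -0.030024, so φ₂ = -1.721°.
Δλ = atan2( sin θ sin δ cos φ₁ , cos δ − sin φ₁ sin φ₂ ) = atan2(-0.393934, 0.310126) = -0.903875 rad = -51.788°.
λ₂ = -7.029° + -51.788° = -58.817°.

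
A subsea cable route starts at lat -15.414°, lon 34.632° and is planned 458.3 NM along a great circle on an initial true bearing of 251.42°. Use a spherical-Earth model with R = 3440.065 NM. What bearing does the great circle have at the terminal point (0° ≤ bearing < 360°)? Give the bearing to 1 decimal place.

final bearing 253.6°

δ = 458.3/3440.065 = 0.133224 rad (7.6332°).
With φ₁ = -15.414° = -0.269025 rad and θ = 251.42° = 4.388107 rad:
Destination latitude: φ₂ = arcsin( sin φ₁ cos δ + cos φ₁ sin δ cos θ ) = arcsin(-0.304238) = -17.712°.
Δλ = atan2( sin θ sin δ cos φ₁ , cos δ − sin φ₁ sin φ₂ ) = atan2(-0.121378, 0.910275) = -0.132561 rad = -7.595°.
λ₂ = 34.632° + -7.595° = 27.037°.
The forward bearing on arrival equals the back-azimuth from the destination plus 180°.
Back-azimuth from P₂ (-17.7°, 27.0°) to P₁ (-15.4°, 34.6°), with Δλ' = λ₁ − λ₂ = 7.6°: atan2( sin Δλ' cos φ₁ , cos φ₂ sin φ₁ − sin φ₂ cos φ₁ cos Δλ' ) = 73.6°.
Final bearing = (73.6° + 180°) mod 360° = 253.6°.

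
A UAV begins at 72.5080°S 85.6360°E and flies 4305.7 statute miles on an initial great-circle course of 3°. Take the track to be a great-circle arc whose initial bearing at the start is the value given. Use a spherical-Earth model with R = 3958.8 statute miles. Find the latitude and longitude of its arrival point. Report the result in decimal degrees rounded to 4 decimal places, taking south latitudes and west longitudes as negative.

Central angle δ = d/R = 1.087628 rad.
Converting: φ₁ = -1.265503 rad, θ = 0.052360 rad.
Applying the spherical law of cosines for sides, sin φ₂ = sin φ₁ cos δ + cos φ₁ sin δ cos θ = -0.177304, so φ₂ = -10.2128°.
Δλ = atan2( sin θ sin δ cos φ₁ , cos δ − sin φ₁ sin φ₂ ) = atan2(0.013930, 0.295482) = 0.047108 rad = 2.6991°.
λ₂ = λ₁ + Δλ = 88.3351°.

latitude -10.2128°, longitude 88.3351°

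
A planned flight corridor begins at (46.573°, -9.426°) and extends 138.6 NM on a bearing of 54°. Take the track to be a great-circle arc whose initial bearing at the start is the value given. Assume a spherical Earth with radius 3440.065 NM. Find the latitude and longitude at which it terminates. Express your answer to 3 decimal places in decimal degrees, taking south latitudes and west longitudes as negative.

latitude 47.897°, longitude -6.640°

Angular distance δ = d/R = 138.6 / 3440.065 = 0.040290 rad.
Converting: φ₁ = 0.812852 rad, θ = 0.942478 rad.
Applying the spherical law of cosines for sides, sin φ₂ = sin φ₁ cos δ + cos φ₁ sin δ cos θ = 0.741937, so φ₂ = 47.897°.
For the longitude increment, Δλ = atan2( sin θ sin δ cos φ₁, cos δ − sin φ₁ sin φ₂ ) = atan2(0.022401, 0.460356) = 2.786°.
λ₂ = λ₁ + Δλ = -6.640°.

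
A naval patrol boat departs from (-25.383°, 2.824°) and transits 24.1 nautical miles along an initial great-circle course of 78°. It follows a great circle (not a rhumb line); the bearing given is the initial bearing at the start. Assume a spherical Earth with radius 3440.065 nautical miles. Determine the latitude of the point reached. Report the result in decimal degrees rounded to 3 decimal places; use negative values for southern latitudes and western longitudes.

The arc subtends δ = 24.1/3440.065 = 0.007006 rad at the centre.
With φ₁ = -25.383° = -0.443017 rad and θ = 78° = 1.361357 rad:
sin φ₂ = sin φ₁ cos δ + cos φ₁ sin δ cos θ = (-0.428667)(0.999975) + (0.903463)(0.007006)(0.207912) = -0.427341
φ₂ = asin(-0.427341) = -0.441549 rad = -25.299°.
Δλ = atan2( sin θ sin δ cos φ₁ , cos δ − sin φ₁ sin φ₂ ) = atan2(0.006191, 0.816789) = 0.007580 rad = 0.434°.
λ₂ = 2.824° + 0.434° = 3.258°.

latitude -25.299°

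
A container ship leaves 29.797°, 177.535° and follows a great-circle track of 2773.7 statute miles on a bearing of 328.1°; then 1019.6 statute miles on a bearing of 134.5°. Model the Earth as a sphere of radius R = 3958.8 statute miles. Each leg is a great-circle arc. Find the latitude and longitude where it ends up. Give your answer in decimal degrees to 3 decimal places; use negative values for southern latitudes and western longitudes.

Apply the spherical direct solution leg by leg, carrying full precision between legs.
Leg 1: from (29.797°, 177.535°), δ = 2773.7/3958.8 = 0.700642 rad, θ = 328.1° → φ = 58.742°, λ = 136.496°.
Leg 2: from (58.742°, 136.496°), δ = 1019.6/3958.8 = 0.257553 rad, θ = 134.5° → φ = 47.224°, λ = 152.012°.

latitude 47.224°, longitude 152.012°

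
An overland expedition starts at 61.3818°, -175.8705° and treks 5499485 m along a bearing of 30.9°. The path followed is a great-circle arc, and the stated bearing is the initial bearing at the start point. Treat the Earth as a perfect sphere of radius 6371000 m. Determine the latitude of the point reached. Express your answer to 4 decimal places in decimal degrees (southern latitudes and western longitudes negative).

Central angle δ = d/R = 0.863206 rad.
Converting: φ₁ = 1.071315 rad, θ = 0.539307 rad.
sin φ₂ = sin φ₁ cos δ + cos φ₁ sin δ cos θ = (0.877831)(0.650005) + (0.478971)(0.759930)(0.858065) = 0.882916
φ₂ = asin(0.882916) = 1.082037 rad = 61.9962°.
Δλ = atan2( sin θ sin δ cos φ₁ , cos δ − sin φ₁ sin φ₂ ) = atan2(0.186921, -0.125047) = 2.160400 rad = 123.7818°.
λ₂ = -175.8705° + 123.7818° = -52.0887°.

latitude 61.9962°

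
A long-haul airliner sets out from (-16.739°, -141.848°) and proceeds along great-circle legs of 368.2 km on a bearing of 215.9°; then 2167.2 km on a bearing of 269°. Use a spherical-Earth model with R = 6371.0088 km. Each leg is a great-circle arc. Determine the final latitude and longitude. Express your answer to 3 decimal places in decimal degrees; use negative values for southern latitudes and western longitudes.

Apply the spherical direct solution leg by leg, carrying full precision between legs.
Leg 1: from (-16.739°, -141.848°), δ = 368.2/6371.0088 = 0.057793 rad, θ = 215.9° → φ = -19.411°, λ = -143.906°.
Leg 2: from (-19.411°, -143.906°), δ = 2167.2/6371.0088 = 0.340166 rad, θ = 269° → φ = -18.590°, λ = -164.513°.

latitude -18.590°, longitude -164.513°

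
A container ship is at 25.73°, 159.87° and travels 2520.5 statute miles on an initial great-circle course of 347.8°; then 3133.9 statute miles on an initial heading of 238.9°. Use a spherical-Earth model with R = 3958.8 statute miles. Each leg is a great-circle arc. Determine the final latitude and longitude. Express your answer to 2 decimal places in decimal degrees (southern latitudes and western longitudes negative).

latitude 25.70°, longitude 102.43°

Apply the spherical direct solution leg by leg, carrying full precision between legs.
Leg 1: from (25.73°, 159.87°), δ = 2520.5/3958.8 = 0.636683 rad, θ = 347.8° → φ = 60.76°, λ = 144.97°.
Leg 2: from (60.76°, 144.97°), δ = 3133.9/3958.8 = 0.791629 rad, θ = 238.9° → φ = 25.70°, λ = 102.43°.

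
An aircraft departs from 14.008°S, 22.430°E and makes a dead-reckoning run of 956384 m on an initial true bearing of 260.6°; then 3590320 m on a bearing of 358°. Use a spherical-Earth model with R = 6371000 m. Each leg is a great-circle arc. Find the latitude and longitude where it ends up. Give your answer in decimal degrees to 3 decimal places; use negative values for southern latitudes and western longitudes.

latitude 17.020°, longitude 12.516°

Apply the spherical direct solution leg by leg, carrying full precision between legs.
Leg 1: from (-14.008°, 22.430°), δ = 956384/6371000 = 0.150115 rad, θ = 260.6° → φ = -15.250°, λ = 13.633°.
Leg 2: from (-15.250°, 13.633°), δ = 3590320/6371000 = 0.563541 rad, θ = 358° → φ = 17.020°, λ = 12.516°.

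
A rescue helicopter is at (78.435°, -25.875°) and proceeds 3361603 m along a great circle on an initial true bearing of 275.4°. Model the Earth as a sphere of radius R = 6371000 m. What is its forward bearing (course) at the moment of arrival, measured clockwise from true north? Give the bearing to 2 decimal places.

final bearing 202.71°

δ = 3361603/6371000 = 0.527641 rad (30.2316°).
Converting: φ₁ = 1.368949 rad, θ = 4.806637 rad.
Applying the spherical law of cosines for sides, sin φ₂ = sin φ₁ cos δ + cos φ₁ sin δ cos θ = 0.855955, so φ₂ = 58.865°.
Δλ = atan2( sin θ sin δ cos φ₁ , cos δ − sin φ₁ sin φ₂ ) = atan2(-0.100493, 0.025419) = -1.323047 rad = -75.805°.
λ₂ = λ₁ + Δλ = -101.680°.
The forward bearing on arrival equals the back-azimuth from the destination plus 180°.
Back-azimuth from P₂ (58.87°, -101.68°) to P₁ (78.44°, -25.88°), with Δλ' = λ₁ − λ₂ = 75.80°: atan2( sin Δλ' cos φ₁ , cos φ₂ sin φ₁ − sin φ₂ cos φ₁ cos Δλ' ) = 22.71°.
Final bearing = (22.71° + 180°) mod 360° = 202.71°.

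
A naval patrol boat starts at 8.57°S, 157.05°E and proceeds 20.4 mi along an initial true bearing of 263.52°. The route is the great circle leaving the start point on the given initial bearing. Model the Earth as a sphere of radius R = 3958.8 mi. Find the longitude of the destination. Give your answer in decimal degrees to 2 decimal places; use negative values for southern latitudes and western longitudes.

longitude 156.75°

Central angle δ = d/R = 0.005153 rad.
With φ₁ = -8.57° = -0.149575 rad and θ = 263.52° = 4.599292 rad:
Applying the spherical law of cosines for sides, sin φ₂ = sin φ₁ cos δ + cos φ₁ sin δ cos θ = -0.149591, so φ₂ = -8.60°.
Δλ = atan2( sin θ sin δ cos φ₁ , cos δ − sin φ₁ sin φ₂ ) = atan2(-0.005063, 0.977695) = -0.005178 rad = -0.30°.
λ₂ = 157.05° + -0.30° = 156.75°.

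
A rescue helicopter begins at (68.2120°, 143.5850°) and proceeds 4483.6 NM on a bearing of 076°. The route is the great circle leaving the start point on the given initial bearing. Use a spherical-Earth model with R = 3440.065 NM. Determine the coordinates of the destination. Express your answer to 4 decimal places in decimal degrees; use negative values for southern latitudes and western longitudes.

The arc subtends δ = 4483.6/3440.065 = 1.303347 rad at the centre.
With φ₁ = 68.2120° = 1.190524 rad and θ = 76° = 1.326450 rad:
Destination latitude: φ₂ = arcsin( sin φ₁ cos δ + cos φ₁ sin δ cos θ ) = arcsin(0.331996) = 19.3900°.
For the longitude increment, Δλ = atan2( sin θ sin δ cos φ₁, cos δ − sin φ₁ sin φ₂ ) = atan2(0.347344, -0.044007) = 97.2207°.
λ₂ = 143.5850° + 97.2207° = 240.8057°, normalized to (−180°, 180°] → -119.1943°.

latitude 19.3900°, longitude -119.1943°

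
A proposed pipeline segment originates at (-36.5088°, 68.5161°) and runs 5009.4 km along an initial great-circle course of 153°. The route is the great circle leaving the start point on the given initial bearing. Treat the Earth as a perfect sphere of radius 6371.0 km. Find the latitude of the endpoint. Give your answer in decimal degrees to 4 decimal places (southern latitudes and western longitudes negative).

δ = 5009.4/6371 = 0.786282 rad (45.0506°).
Start latitude φ₁ = -0.637199 rad; initial bearing θ = 2.670354 rad.
sin φ₂ = sin φ₁ cos δ + cos φ₁ sin δ cos θ = (-0.594946)(0.706482) + (0.803765)(0.707731)(-0.891007) = -0.927168
φ₂ = asin(-0.927168) = -1.186781 rad = -67.9975°.
Δλ = atan2( sin θ sin δ cos φ₁ , cos δ − sin φ₁ sin φ₂ ) = atan2(0.258252, 0.154867) = 1.030618 rad = 59.0500°.
λ₂ = λ₁ + Δλ = 127.5661°.

latitude -67.9975°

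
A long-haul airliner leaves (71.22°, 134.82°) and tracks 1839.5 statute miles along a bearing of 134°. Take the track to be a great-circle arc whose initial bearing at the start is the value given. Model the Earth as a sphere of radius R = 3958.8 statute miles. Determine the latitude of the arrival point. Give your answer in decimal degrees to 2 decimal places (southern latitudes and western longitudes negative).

latitude 48.26°

δ = 1839.5/3958.8 = 0.464661 rad (26.6231°).
Start latitude φ₁ = 1.243023 rad; initial bearing θ = 2.338741 rad.
Destination latitude: φ₂ = arcsin( sin φ₁ cos δ + cos φ₁ sin δ cos θ ) = arcsin(0.746165) = 48.26°.
For the longitude increment, Δλ = atan2( sin θ sin δ cos φ₁, cos δ − sin φ₁ sin φ₂ ) = atan2(0.103776, 0.187533) = 28.96°.
Hence λ₂ = 134.82° + 28.96° = 163.78°.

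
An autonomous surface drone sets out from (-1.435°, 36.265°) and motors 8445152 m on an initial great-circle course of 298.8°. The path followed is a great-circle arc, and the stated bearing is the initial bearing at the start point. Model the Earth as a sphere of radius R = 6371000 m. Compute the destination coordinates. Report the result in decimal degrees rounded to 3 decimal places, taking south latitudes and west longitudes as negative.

latitude 27.459°, longitude -37.074°

Angular distance δ = d/R = 8445152 / 6371000 = 1.325561 rad.
Converting: φ₁ = -0.025045 rad, θ = 5.215044 rad.
sin φ₂ = sin φ₁ cos δ + cos φ₁ sin δ cos θ = (-0.025043)(0.242784) + (0.999686)(0.970080)(0.481754) = 0.461113
φ₂ = asin(0.461113) = 0.479249 rad = 27.459°.
For the longitude increment, Δλ = atan2( sin θ sin δ cos φ₁, cos δ − sin φ₁ sin φ₂ ) = atan2(-0.849821, 0.254332) = -73.339°.
λ₂ = λ₁ + Δλ = -37.074°.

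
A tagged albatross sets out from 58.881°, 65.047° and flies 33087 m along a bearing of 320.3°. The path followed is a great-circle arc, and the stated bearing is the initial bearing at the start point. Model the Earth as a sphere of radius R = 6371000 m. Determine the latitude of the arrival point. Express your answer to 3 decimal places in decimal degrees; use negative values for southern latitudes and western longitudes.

latitude 59.109°

δ = 33087/6371000 = 0.005193 rad (0.2976°).
With φ₁ = 58.881° = 1.027667 rad and θ = 320.3° = 5.590290 rad:
sin φ₂ = sin φ₁ cos δ + cos φ₁ sin δ cos θ = (0.856096)(0.999987) + (0.516817)(0.005193)(0.769400) = 0.858149
φ₂ = asin(0.858149) = 1.031654 rad = 59.109°.
Δλ = atan2( sin θ sin δ cos φ₁ , cos δ − sin φ₁ sin φ₂ ) = atan2(-0.001714, 0.265329) = -0.006462 rad = -0.370°.
λ₂ = 65.047° + -0.370° = 64.677°.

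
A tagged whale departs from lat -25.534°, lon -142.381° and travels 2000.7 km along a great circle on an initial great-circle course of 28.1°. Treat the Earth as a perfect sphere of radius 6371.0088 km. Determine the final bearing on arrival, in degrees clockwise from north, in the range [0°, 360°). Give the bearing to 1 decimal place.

final bearing 25.5°

δ = 2000.7/6371.0088 = 0.314032 rad (17.9927°).
With φ₁ = -25.534° = -0.445652 rad and θ = 28.1° = 0.490438 rad:
Destination latitude: φ₂ = arcsin( sin φ₁ cos δ + cos φ₁ sin δ cos θ ) = arcsin(-0.164095) = -9.445°.
Δλ = atan2( sin θ sin δ cos φ₁ , cos δ − sin φ₁ sin φ₂ ) = atan2(0.131283, 0.880363) = 0.148033 rad = 8.482°.
Hence λ₂ = -142.381° + 8.482° = -133.899°.
The forward bearing on arrival equals the back-azimuth from the destination plus 180°.
Back-azimuth from P₂ (-9.4°, -133.9°) to P₁ (-25.5°, -142.4°), with Δλ' = λ₁ − λ₂ = -8.5°: atan2( sin Δλ' cos φ₁ , cos φ₂ sin φ₁ − sin φ₂ cos φ₁ cos Δλ' ) = 205.5°.
Final bearing = (205.5° + 180°) mod 360° = 25.5°.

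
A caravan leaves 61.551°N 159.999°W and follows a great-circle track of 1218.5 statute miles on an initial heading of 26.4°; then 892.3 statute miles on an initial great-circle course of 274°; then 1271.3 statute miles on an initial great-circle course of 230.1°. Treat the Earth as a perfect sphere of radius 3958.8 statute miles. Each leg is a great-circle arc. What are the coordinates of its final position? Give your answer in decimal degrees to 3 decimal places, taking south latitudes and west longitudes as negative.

latitude 56.415°, longitude 162.269°

Apply the spherical direct solution leg by leg, carrying full precision between legs.
Leg 1: from (61.551°, -159.999°), δ = 1218.5/3958.8 = 0.307795 rad, θ = 26.4° → φ = 75.283°, λ = -127.977°.
Leg 2: from (75.283°, -127.977°), δ = 892.3/3958.8 = 0.225397 rad, θ = 274° → φ = 71.207°, λ = -171.771°.
Leg 3: from (71.207°, -171.771°), δ = 1271.3/3958.8 = 0.321133 rad, θ = 230.1° → φ = 56.415°, λ = 162.269°.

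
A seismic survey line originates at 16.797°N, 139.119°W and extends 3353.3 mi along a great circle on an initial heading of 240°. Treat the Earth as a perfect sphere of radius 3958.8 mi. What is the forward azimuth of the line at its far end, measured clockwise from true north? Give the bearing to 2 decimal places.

final bearing 237.24°

Central angle δ = d/R = 0.847050 rad.
Start latitude φ₁ = 0.293163 rad; initial bearing θ = 4.188790 rad.
Applying the spherical law of cosines for sides, sin φ₂ = sin φ₁ cos δ + cos φ₁ sin δ cos θ = -0.167317, so φ₂ = -9.632°.
Δλ = atan2( sin θ sin δ cos φ₁ , cos δ − sin φ₁ sin φ₂ ) = atan2(-0.621252, 0.710548) = -0.718449 rad = -41.164°.
λ₂ = -139.119° + -41.164° = -180.283°, normalized to (−180°, 180°] → 179.717°.
The forward bearing on arrival equals the back-azimuth from the destination plus 180°.
Back-azimuth from P₂ (-9.63°, 179.72°) to P₁ (16.80°, -139.12°), with Δλ' = λ₁ − λ₂ = -318.84°: atan2( sin Δλ' cos φ₁ , cos φ₂ sin φ₁ − sin φ₂ cos φ₁ cos Δλ' ) = 57.24°.
Final bearing = (57.24° + 180°) mod 360° = 237.24°.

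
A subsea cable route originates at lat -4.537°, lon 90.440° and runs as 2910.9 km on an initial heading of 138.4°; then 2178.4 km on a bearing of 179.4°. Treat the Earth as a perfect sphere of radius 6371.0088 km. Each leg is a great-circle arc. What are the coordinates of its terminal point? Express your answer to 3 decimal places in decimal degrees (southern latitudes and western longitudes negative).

Apply the spherical direct solution leg by leg, carrying full precision between legs.
Leg 1: from (-4.537°, 90.440°), δ = 2910.9/6371.0088 = 0.456898 rad, θ = 138.4° → φ = -23.569°, λ = 109.076°.
Leg 2: from (-23.569°, 109.076°), δ = 2178.4/6371.0088 = 0.341924 rad, θ = 179.4° → φ = -43.159°, λ = 109.352°.

latitude -43.159°, longitude 109.352°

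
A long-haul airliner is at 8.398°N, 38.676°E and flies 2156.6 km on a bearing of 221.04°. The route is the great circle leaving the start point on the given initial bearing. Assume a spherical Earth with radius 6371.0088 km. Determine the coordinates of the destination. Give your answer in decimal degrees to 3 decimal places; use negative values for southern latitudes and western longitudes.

latitude -6.317°, longitude 26.004°

Central angle δ = d/R = 0.338502 rad.
Converting: φ₁ = 0.146573 rad, θ = 3.857876 rad.
Destination latitude: φ₂ = arcsin( sin φ₁ cos δ + cos φ₁ sin δ cos θ ) = arcsin(-0.110021) = -6.317°.
Then Δλ = atan2(-0.215698, 0.959322) = -0.221166 rad, from sin θ sin δ cos φ₁ over cos δ − sin φ₁ sin φ₂.
λ₂ = 38.676° + -12.672° = 26.004°.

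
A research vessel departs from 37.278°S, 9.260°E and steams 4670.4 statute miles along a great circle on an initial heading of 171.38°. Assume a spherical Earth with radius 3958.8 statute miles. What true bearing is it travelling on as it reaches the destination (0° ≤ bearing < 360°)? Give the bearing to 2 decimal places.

final bearing 24.63°

The arc subtends δ = 4670.4/3958.8 = 1.179751 rad at the centre.
Converting: φ₁ = -0.650624 rad, θ = 2.991145 rad.
Applying the spherical law of cosines for sides, sin φ₂ = sin φ₁ cos δ + cos φ₁ sin δ cos θ = -0.958188, so φ₂ = -73.373°.
Δλ = atan2( sin θ sin δ cos φ₁ , cos δ − sin φ₁ sin φ₂ ) = atan2(0.110258, -0.199204) = 2.636071 rad = 151.036°.
Hence λ₂ = 9.260° + 151.036° = 160.296°.
The forward bearing on arrival equals the back-azimuth from the destination plus 180°.
Back-azimuth from P₂ (-73.37°, 160.30°) to P₁ (-37.28°, 9.26°), with Δλ' = λ₁ − λ₂ = -151.04°: atan2( sin Δλ' cos φ₁ , cos φ₂ sin φ₁ − sin φ₂ cos φ₁ cos Δλ' ) = 204.63°.
Final bearing = (204.63° + 180°) mod 360° = 24.63°.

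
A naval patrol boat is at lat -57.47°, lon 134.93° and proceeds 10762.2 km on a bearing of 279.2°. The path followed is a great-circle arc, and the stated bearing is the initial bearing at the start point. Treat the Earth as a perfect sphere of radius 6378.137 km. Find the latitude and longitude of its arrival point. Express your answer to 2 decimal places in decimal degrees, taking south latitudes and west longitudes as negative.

δ = 10762.2/6378.137 = 1.687358 rad (96.6785°).
With φ₁ = -57.47° = -1.003041 rad and θ = 279.2° = 4.872959 rad:
sin φ₂ = sin φ₁ cos δ + cos φ₁ sin δ cos θ = (-0.843110)(-0.116298) + (0.537741)(0.993214)(0.159881) = 0.183443
φ₂ = asin(0.183443) = 0.184488 rad = 10.57°.
Then Δλ = atan2(-0.527222, 0.038365) = -1.498156 rad, from sin θ sin δ cos φ₁ over cos δ − sin φ₁ sin φ₂.
Hence λ₂ = 134.93° + -85.84° = 49.09°.

latitude 10.57°, longitude 49.09°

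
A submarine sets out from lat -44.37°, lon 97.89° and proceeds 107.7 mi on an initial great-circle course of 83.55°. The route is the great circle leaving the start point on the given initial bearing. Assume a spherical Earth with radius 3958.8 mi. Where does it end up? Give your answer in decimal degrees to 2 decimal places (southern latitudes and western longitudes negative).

Central angle δ = d/R = 0.027205 rad.
With φ₁ = -44.37° = -0.774403 rad and θ = 83.55° = 1.458223 rad:
Destination latitude: φ₂ = arcsin( sin φ₁ cos δ + cos φ₁ sin δ cos θ ) = arcsin(-0.696846) = -44.17°.
Then Δλ = atan2(0.019322, 0.512333) = 0.037696 rad, from sin θ sin δ cos φ₁ over cos δ − sin φ₁ sin φ₂.
Hence λ₂ = 97.89° + 2.16° = 100.05°.

latitude -44.17°, longitude 100.05°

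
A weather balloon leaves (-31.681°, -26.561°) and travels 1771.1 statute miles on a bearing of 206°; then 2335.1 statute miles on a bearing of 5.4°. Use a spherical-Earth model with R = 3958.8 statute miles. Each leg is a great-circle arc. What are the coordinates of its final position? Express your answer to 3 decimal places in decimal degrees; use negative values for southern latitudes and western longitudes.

Apply the spherical direct solution leg by leg, carrying full precision between legs.
Leg 1: from (-31.681°, -26.561°), δ = 1771.1/3958.8 = 0.447383 rad, θ = 206° → φ = -53.551°, λ = -45.176°.
Leg 2: from (-53.551°, -45.176°), δ = 2335.1/3958.8 = 0.589850 rad, θ = 5.4° → φ = -19.844°, λ = -41.986°.

latitude -19.844°, longitude -41.986°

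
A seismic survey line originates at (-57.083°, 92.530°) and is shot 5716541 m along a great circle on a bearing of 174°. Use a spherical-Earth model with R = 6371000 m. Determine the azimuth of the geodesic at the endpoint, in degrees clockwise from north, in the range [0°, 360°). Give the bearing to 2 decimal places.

Angular distance δ = d/R = 5716541 / 6371000 = 0.897275 rad.
Converting: φ₁ = -0.996286 rad, θ = 3.036873 rad.
Applying the spherical law of cosines for sides, sin φ₂ = sin φ₁ cos δ + cos φ₁ sin δ cos θ = -0.946035, so φ₂ = -71.091°.
For the longitude increment, Δλ = atan2( sin θ sin δ cos φ₁, cos δ − sin φ₁ sin φ₂ ) = atan2(0.044399, -0.170415) = 165.397°.
λ₂ = 92.530° + 165.397° = 257.927°, normalized to (−180°, 180°] → -102.073°.
The forward bearing on arrival equals the back-azimuth from the destination plus 180°.
Back-azimuth from P₂ (-71.09°, -102.07°) to P₁ (-57.08°, 92.53°), with Δλ' = λ₁ − λ₂ = 194.60°: atan2( sin Δλ' cos φ₁ , cos φ₂ sin φ₁ − sin φ₂ cos φ₁ cos Δλ' ) = 190.10°.
Final bearing = (190.10° + 180°) mod 360° = 10.10°.

final bearing 10.10°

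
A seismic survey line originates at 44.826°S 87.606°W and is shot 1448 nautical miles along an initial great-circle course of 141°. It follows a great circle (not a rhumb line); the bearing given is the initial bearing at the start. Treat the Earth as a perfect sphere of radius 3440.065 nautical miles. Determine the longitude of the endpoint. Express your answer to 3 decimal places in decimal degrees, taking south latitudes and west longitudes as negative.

longitude -56.340°

Central angle δ = d/R = 0.420922 rad.
Converting: φ₁ = -0.782361 rad, θ = 2.460914 rad.
sin φ₂ = sin φ₁ cos δ + cos φ₁ sin δ cos θ = (-0.704956)(0.912712) + (0.709251)(0.408602)(-0.777146) = -0.868640
φ₂ = asin(-0.868640) = -1.052452 rad = -60.301°.
Δλ = atan2( sin θ sin δ cos φ₁ , cos δ − sin φ₁ sin φ₂ ) = atan2(0.182378, 0.300359) = 0.545697 rad = 31.266°.
λ₂ = -87.606° + 31.266° = -56.340°.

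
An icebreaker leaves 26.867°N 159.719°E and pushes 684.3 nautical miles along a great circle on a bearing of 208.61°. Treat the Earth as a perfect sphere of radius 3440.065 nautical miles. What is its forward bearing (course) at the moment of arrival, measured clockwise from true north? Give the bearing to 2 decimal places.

δ = 684.3/3440.065 = 0.198921 rad (11.3973°).
Start latitude φ₁ = 0.468918 rad; initial bearing θ = 3.640931 rad.
Applying the spherical law of cosines for sides, sin φ₂ = sin φ₁ cos δ + cos φ₁ sin δ cos θ = 0.288252, so φ₂ = 16.753°.
Δλ = atan2( sin θ sin δ cos φ₁ , cos δ − sin φ₁ sin φ₂ ) = atan2(-0.084411, 0.850013) = -0.098981 rad = -5.671°.
λ₂ = λ₁ + Δλ = 154.048°.
The forward bearing on arrival equals the back-azimuth from the destination plus 180°.
Back-azimuth from P₂ (16.75°, 154.05°) to P₁ (26.87°, 159.72°), with Δλ' = λ₁ − λ₂ = 5.67°: atan2( sin Δλ' cos φ₁ , cos φ₂ sin φ₁ − sin φ₂ cos φ₁ cos Δλ' ) = 26.49°.
Final bearing = (26.49° + 180°) mod 360° = 206.49°.

final bearing 206.49°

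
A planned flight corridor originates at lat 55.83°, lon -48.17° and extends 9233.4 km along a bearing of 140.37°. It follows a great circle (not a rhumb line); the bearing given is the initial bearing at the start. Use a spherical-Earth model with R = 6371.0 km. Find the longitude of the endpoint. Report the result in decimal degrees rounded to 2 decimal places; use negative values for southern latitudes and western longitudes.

longitude -6.07°

The arc subtends δ = 9233.4/6371 = 1.449286 rad at the centre.
With φ₁ = 55.83° = 0.974417 rad and θ = 140.37° = 2.449919 rad:
sin φ₂ = sin φ₁ cos δ + cos φ₁ sin δ cos θ = (0.827375)(0.121212) + (0.561650)(0.992627)(-0.770179) = -0.329094
φ₂ = asin(-0.329094) = -0.335344 rad = -19.21°.
For the longitude increment, Δλ = atan2( sin θ sin δ cos φ₁, cos δ − sin φ₁ sin φ₂ ) = atan2(0.355594, 0.393496) = 42.10°.
λ₂ = -48.17° + 42.10° = -6.07°.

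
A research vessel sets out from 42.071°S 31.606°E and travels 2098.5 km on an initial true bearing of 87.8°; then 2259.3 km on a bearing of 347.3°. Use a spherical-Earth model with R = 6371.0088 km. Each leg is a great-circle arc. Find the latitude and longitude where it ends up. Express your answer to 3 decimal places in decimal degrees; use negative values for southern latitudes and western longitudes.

Apply the spherical direct solution leg by leg, carrying full precision between legs.
Leg 1: from (-42.071°, 31.606°), δ = 2098.5/6371.0088 = 0.329383 rad, θ = 87.8° → φ = -38.668°, λ = 56.061°.
Leg 2: from (-38.668°, 56.061°), δ = 2259.3/6371.0088 = 0.354622 rad, θ = 347.3° → φ = -18.751°, λ = 51.437°.

latitude -18.751°, longitude 51.437°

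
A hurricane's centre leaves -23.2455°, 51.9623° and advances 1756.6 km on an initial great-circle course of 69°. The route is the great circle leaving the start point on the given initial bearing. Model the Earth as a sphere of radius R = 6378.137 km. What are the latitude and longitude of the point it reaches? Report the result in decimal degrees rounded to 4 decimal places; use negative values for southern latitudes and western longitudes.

The arc subtends δ = 1756.6/6378.137 = 0.275410 rad at the centre.
Start latitude φ₁ = -0.405711 rad; initial bearing θ = 1.204277 rad.
Applying the spherical law of cosines for sides, sin φ₂ = sin φ₁ cos δ + cos φ₁ sin δ cos θ = -0.290254, so φ₂ = -16.8732°.
Then Δλ = atan2(0.233270, 0.847759) = 0.268515 rad, from sin θ sin δ cos φ₁ over cos δ − sin φ₁ sin φ₂.
λ₂ = λ₁ + Δλ = 67.3471°.

latitude -16.8732°, longitude 67.3471°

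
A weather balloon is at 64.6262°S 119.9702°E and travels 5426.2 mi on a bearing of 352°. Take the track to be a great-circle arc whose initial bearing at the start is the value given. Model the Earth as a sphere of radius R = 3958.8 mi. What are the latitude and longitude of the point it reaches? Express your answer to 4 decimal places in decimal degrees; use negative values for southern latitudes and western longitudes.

latitude 13.6662°, longitude 111.9010°

Central angle δ = d/R = 1.370668 rad.
With φ₁ = -64.6262° = -1.127940 rad and θ = 352° = 6.143559 rad:
Applying the spherical law of cosines for sides, sin φ₂ = sin φ₁ cos δ + cos φ₁ sin δ cos θ = 0.236264, so φ₂ = 13.6662°.
For the longitude increment, Δλ = atan2( sin θ sin δ cos φ₁, cos δ − sin φ₁ sin φ₂ ) = atan2(-0.058448, 0.412267) = -8.0692°.
Hence λ₂ = 119.9702° + -8.0692° = 111.9010°.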